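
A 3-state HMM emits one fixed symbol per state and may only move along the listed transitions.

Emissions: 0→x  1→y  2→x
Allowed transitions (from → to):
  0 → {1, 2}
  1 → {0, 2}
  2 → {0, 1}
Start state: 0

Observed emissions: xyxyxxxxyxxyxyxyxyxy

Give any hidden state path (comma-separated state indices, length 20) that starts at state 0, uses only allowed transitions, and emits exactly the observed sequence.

0,1,2,1,0,2,0,2,1,2,0,1,0,1,0,1,0,1,2,1

  [0] x  {0,2}  => 0  start
  [1] y  {1}  => 1  0->1 ok
  [2] x  {0,2}  => 2  1->2 ok
  [3] y  {1}  => 1  2->1 ok
  [4] x  {0,2}  => 0  1->0 ok
  [5] x  {0,2}  => 2  0->2 ok
  [6] x  {0,2}  => 0  2->0 ok
  [7] x  {0,2}  => 2  0->2 ok
  [8] y  {1}  => 1  2->1 ok
  [9] x  {0,2}  => 2  1->2 ok
  [10] x  {0,2}  => 0  2->0 ok
  [11] y  {1}  => 1  0->1 ok
  [12] x  {0,2}  => 0  1->0 ok
  [13] y  {1}  => 1  0->1 ok
  [14] x  {0,2}  => 0  1->0 ok
  [15] y  {1}  => 1  0->1 ok
  [16] x  {0,2}  => 0  1->0 ok
  [17] y  {1}  => 1  0->1 ok
  [18] x  {0,2}  => 2  1->2 ok
  [19] y  {1}  => 1  2->1 ok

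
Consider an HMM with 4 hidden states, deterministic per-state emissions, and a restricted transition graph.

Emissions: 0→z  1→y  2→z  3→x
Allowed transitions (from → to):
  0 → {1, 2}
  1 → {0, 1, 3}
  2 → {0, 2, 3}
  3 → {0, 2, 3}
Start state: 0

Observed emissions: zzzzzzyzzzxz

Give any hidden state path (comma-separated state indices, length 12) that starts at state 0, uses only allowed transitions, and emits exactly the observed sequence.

  t0 'z' -> {0,2}, take 0 (start)
  t1 'z' -> {0,2}, take 2 (0->2 ok)
  t2 'z' -> {0,2}, take 0 (2->0 ok)
  t3 'z' -> {0,2}, take 2 (0->2 ok)
  t4 'z' -> {0,2}, take 2 (2->2 ok)
  t5 'z' -> {0,2}, take 0 (2->0 ok)
  t6 'y' -> {1}, take 1 (0->1 ok)
  t7 'z' -> {0,2}, take 0 (1->0 ok)
  t8 'z' -> {0,2}, take 2 (0->2 ok)
  t9 'z' -> {0,2}, take 2 (2->2 ok)
  t10 'x' -> {3}, take 3 (2->3 ok)
  t11 'z' -> {0,2}, take 0 (3->0 ok)

0,2,0,2,2,0,1,0,2,2,3,0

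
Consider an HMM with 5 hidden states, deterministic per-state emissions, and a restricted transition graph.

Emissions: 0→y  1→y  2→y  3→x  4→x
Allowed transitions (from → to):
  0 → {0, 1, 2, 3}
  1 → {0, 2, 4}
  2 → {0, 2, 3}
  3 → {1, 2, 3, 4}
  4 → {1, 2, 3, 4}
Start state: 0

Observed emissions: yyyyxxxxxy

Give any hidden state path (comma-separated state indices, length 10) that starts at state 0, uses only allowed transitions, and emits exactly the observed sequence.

  t0 'y' -> {0,1,2}, take 0 (start)
  t1 'y' -> {0,1,2}, take 0 (0->0 ok)
  t2 'y' -> {0,1,2}, take 2 (0->2 ok)
  t3 'y' -> {0,1,2}, take 2 (2->2 ok)
  t4 'x' -> {3,4}, take 3 (2->3 ok)
  t5 'x' -> {3,4}, take 4 (3->4 ok)
  t6 'x' -> {3,4}, take 4 (4->4 ok)
  t7 'x' -> {3,4}, take 4 (4->4 ok)
  t8 'x' -> {3,4}, take 3 (4->3 ok)
  t9 'y' -> {0,1,2}, take 2 (3->2 ok)

0,0,2,2,3,4,4,4,3,2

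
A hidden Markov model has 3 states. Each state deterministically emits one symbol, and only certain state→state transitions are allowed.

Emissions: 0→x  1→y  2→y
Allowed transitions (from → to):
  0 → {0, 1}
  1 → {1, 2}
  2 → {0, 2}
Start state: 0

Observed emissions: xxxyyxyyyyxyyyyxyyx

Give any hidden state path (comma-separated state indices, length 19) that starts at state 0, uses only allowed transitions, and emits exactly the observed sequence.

0,0,0,1,2,0,1,1,2,2,0,1,1,2,2,0,1,2,0

  [0] x  {0}  => 0  start
  [1] x  {0}  => 0  0->0 ok
  [2] x  {0}  => 0  0->0 ok
  [3] y  {1,2}  => 1  0->1 ok
  [4] y  {1,2}  => 2  1->2 ok
  [5] x  {0}  => 0  2->0 ok
  [6] y  {1,2}  => 1  0->1 ok
  [7] y  {1,2}  => 1  1->1 ok
  [8] y  {1,2}  => 2  1->2 ok
  [9] y  {1,2}  => 2  2->2 ok
  [10] x  {0}  => 0  2->0 ok
  [11] y  {1,2}  => 1  0->1 ok
  [12] y  {1,2}  => 1  1->1 ok
  [13] y  {1,2}  => 2  1->2 ok
  [14] y  {1,2}  => 2  2->2 ok
  [15] x  {0}  => 0  2->0 ok
  [16] y  {1,2}  => 1  0->1 ok
  [17] y  {1,2}  => 2  1->2 ok
  [18] x  {0}  => 0  2->0 ok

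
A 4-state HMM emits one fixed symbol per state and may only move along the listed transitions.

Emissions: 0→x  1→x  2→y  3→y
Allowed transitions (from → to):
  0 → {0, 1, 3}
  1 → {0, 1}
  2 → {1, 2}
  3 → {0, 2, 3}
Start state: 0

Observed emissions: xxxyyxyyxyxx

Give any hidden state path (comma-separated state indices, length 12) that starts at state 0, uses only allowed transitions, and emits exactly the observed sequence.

  pos 0: x in {0,1}, choose 0; start
  pos 1: x in {0,1}, choose 1; 0->1 ok
  pos 2: x in {0,1}, choose 0; 1->0 ok
  pos 3: y in {2,3}, choose 3; 0->3 ok
  pos 4: y in {2,3}, choose 3; 3->3 ok
  pos 5: x in {0,1}, choose 0; 3->0 ok
  pos 6: y in {2,3}, choose 3; 0->3 ok
  pos 7: y in {2,3}, choose 3; 3->3 ok
  pos 8: x in {0,1}, choose 0; 3->0 ok
  pos 9: y in {2,3}, choose 3; 0->3 ok
  pos 10: x in {0,1}, choose 0; 3->0 ok
  pos 11: x in {0,1}, choose 1; 0->1 ok

0,1,0,3,3,0,3,3,0,3,0,1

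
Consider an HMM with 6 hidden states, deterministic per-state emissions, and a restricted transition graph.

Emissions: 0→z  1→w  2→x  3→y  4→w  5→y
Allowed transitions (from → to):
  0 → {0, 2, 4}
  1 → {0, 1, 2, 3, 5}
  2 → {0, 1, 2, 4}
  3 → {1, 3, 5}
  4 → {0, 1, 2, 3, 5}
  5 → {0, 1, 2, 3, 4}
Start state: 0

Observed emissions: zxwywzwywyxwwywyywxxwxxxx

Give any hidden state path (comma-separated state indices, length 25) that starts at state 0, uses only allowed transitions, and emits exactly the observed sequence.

  [0] z  {0}  => 0  start
  [1] x  {2}  => 2  0->2 ok
  [2] w  {1,4}  => 4  2->4 ok
  [3] y  {3,5}  => 5  4->5 ok
  [4] w  {1,4}  => 4  5->4 ok
  [5] z  {0}  => 0  4->0 ok
  [6] w  {1,4}  => 4  0->4 ok
  [7] y  {3,5}  => 3  4->3 ok
  [8] w  {1,4}  => 1  3->1 ok
  [9] y  {3,5}  => 5  1->5 ok
  [10] x  {2}  => 2  5->2 ok
  [11] w  {1,4}  => 1  2->1 ok
  [12] w  {1,4}  => 1  1->1 ok
  [13] y  {3,5}  => 5  1->5 ok
  [14] w  {1,4}  => 4  5->4 ok
  [15] y  {3,5}  => 5  4->5 ok
  [16] y  {3,5}  => 3  5->3 ok
  [17] w  {1,4}  => 1  3->1 ok
  [18] x  {2}  => 2  1->2 ok
  [19] x  {2}  => 2  2->2 ok
  [20] w  {1,4}  => 1  2->1 ok
  [21] x  {2}  => 2  1->2 ok
  [22] x  {2}  => 2  2->2 ok
  [23] x  {2}  => 2  2->2 ok
  [24] x  {2}  => 2  2->2 ok

0,2,4,5,4,0,4,3,1,5,2,1,1,5,4,5,3,1,2,2,1,2,2,2,2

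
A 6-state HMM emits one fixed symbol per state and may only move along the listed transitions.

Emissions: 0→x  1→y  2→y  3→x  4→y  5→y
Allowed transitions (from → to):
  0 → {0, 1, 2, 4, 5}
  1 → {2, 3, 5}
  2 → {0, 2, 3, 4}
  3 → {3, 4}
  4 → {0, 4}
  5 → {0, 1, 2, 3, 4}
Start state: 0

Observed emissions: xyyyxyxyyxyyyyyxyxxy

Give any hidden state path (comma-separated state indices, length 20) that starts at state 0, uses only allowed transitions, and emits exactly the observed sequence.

0,4,4,4,0,4,0,2,2,0,2,2,4,4,4,0,5,3,3,4

  t0 'x' -> {0,3}, take 0 (start)
  t1 'y' -> {1,2,4,5}, take 4 (0->4 ok)
  t2 'y' -> {1,2,4,5}, take 4 (4->4 ok)
  t3 'y' -> {1,2,4,5}, take 4 (4->4 ok)
  t4 'x' -> {0,3}, take 0 (4->0 ok)
  t5 'y' -> {1,2,4,5}, take 4 (0->4 ok)
  t6 'x' -> {0,3}, take 0 (4->0 ok)
  t7 'y' -> {1,2,4,5}, take 2 (0->2 ok)
  t8 'y' -> {1,2,4,5}, take 2 (2->2 ok)
  t9 'x' -> {0,3}, take 0 (2->0 ok)
  t10 'y' -> {1,2,4,5}, take 2 (0->2 ok)
  t11 'y' -> {1,2,4,5}, take 2 (2->2 ok)
  t12 'y' -> {1,2,4,5}, take 4 (2->4 ok)
  t13 'y' -> {1,2,4,5}, take 4 (4->4 ok)
  t14 'y' -> {1,2,4,5}, take 4 (4->4 ok)
  t15 'x' -> {0,3}, take 0 (4->0 ok)
  t16 'y' -> {1,2,4,5}, take 5 (0->5 ok)
  t17 'x' -> {0,3}, take 3 (5->3 ok)
  t18 'x' -> {0,3}, take 3 (3->3 ok)
  t19 'y' -> {1,2,4,5}, take 4 (3->4 ok)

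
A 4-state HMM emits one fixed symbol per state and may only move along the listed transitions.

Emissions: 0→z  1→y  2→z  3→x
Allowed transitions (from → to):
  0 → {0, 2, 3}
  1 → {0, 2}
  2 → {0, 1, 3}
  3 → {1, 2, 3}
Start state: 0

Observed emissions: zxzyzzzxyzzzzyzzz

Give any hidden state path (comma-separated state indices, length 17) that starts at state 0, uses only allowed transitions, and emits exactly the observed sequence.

0,3,2,1,2,0,0,3,1,0,0,0,2,1,0,0,2

  0: obs=z cand={0,2} pick 0 [start]
  1: obs=x cand={3} pick 3 [0->3 ok]
  2: obs=z cand={0,2} pick 2 [3->2 ok]
  3: obs=y cand={1} pick 1 [2->1 ok]
  4: obs=z cand={0,2} pick 2 [1->2 ok]
  5: obs=z cand={0,2} pick 0 [2->0 ok]
  6: obs=z cand={0,2} pick 0 [0->0 ok]
  7: obs=x cand={3} pick 3 [0->3 ok]
  8: obs=y cand={1} pick 1 [3->1 ok]
  9: obs=z cand={0,2} pick 0 [1->0 ok]
  10: obs=z cand={0,2} pick 0 [0->0 ok]
  11: obs=z cand={0,2} pick 0 [0->0 ok]
  12: obs=z cand={0,2} pick 2 [0->2 ok]
  13: obs=y cand={1} pick 1 [2->1 ok]
  14: obs=z cand={0,2} pick 0 [1->0 ok]
  15: obs=z cand={0,2} pick 0 [0->0 ok]
  16: obs=z cand={0,2} pick 2 [0->2 ok]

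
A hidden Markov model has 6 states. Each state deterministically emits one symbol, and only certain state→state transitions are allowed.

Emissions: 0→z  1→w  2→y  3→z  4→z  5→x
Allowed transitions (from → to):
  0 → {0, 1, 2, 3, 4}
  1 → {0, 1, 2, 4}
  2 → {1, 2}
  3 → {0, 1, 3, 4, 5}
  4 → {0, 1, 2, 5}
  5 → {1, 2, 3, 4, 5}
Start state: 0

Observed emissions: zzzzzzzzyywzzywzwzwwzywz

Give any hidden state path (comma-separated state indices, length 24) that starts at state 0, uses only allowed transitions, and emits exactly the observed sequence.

0,0,3,0,4,0,3,0,2,2,1,4,0,2,1,0,1,4,1,1,0,2,1,4

  0: obs=z cand={0,3,4} pick 0 [start]
  1: obs=z cand={0,3,4} pick 0 [0->0 ok]
  2: obs=z cand={0,3,4} pick 3 [0->3 ok]
  3: obs=z cand={0,3,4} pick 0 [3->0 ok]
  4: obs=z cand={0,3,4} pick 4 [0->4 ok]
  5: obs=z cand={0,3,4} pick 0 [4->0 ok]
  6: obs=z cand={0,3,4} pick 3 [0->3 ok]
  7: obs=z cand={0,3,4} pick 0 [3->0 ok]
  8: obs=y cand={2} pick 2 [0->2 ok]
  9: obs=y cand={2} pick 2 [2->2 ok]
  10: obs=w cand={1} pick 1 [2->1 ok]
  11: obs=z cand={0,3,4} pick 4 [1->4 ok]
  12: obs=z cand={0,3,4} pick 0 [4->0 ok]
  13: obs=y cand={2} pick 2 [0->2 ok]
  14: obs=w cand={1} pick 1 [2->1 ok]
  15: obs=z cand={0,3,4} pick 0 [1->0 ok]
  16: obs=w cand={1} pick 1 [0->1 ok]
  17: obs=z cand={0,3,4} pick 4 [1->4 ok]
  18: obs=w cand={1} pick 1 [4->1 ok]
  19: obs=w cand={1} pick 1 [1->1 ok]
  20: obs=z cand={0,3,4} pick 0 [1->0 ok]
  21: obs=y cand={2} pick 2 [0->2 ok]
  22: obs=w cand={1} pick 1 [2->1 ok]
  23: obs=z cand={0,3,4} pick 4 [1->4 ok]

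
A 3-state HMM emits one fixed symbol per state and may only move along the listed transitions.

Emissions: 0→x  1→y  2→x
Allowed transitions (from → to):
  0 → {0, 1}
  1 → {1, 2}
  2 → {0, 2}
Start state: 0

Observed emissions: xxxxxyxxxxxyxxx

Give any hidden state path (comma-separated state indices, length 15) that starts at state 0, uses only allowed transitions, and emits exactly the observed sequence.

0,0,0,0,0,1,2,2,2,2,0,1,2,2,2

  0: obs=x cand={0,2} pick 0 [start]
  1: obs=x cand={0,2} pick 0 [0->0 ok]
  2: obs=x cand={0,2} pick 0 [0->0 ok]
  3: obs=x cand={0,2} pick 0 [0->0 ok]
  4: obs=x cand={0,2} pick 0 [0->0 ok]
  5: obs=y cand={1} pick 1 [0->1 ok]
  6: obs=x cand={0,2} pick 2 [1->2 ok]
  7: obs=x cand={0,2} pick 2 [2->2 ok]
  8: obs=x cand={0,2} pick 2 [2->2 ok]
  9: obs=x cand={0,2} pick 2 [2->2 ok]
  10: obs=x cand={0,2} pick 0 [2->0 ok]
  11: obs=y cand={1} pick 1 [0->1 ok]
  12: obs=x cand={0,2} pick 2 [1->2 ok]
  13: obs=x cand={0,2} pick 2 [2->2 ok]
  14: obs=x cand={0,2} pick 2 [2->2 ok]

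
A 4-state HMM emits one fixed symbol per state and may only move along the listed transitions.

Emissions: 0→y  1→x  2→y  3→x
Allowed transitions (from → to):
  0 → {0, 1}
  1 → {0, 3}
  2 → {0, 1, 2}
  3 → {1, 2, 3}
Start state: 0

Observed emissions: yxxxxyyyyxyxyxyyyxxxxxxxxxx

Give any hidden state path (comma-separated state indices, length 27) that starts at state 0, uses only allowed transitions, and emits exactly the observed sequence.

0,1,3,3,3,2,2,2,0,1,0,1,0,1,0,0,0,1,3,3,3,3,1,3,3,3,1

  pos 0: y in {0,2}, choose 0; start
  pos 1: x in {1,3}, choose 1; 0->1 ok
  pos 2: x in {1,3}, choose 3; 1->3 ok
  pos 3: x in {1,3}, choose 3; 3->3 ok
  pos 4: x in {1,3}, choose 3; 3->3 ok
  pos 5: y in {0,2}, choose 2; 3->2 ok
  pos 6: y in {0,2}, choose 2; 2->2 ok
  pos 7: y in {0,2}, choose 2; 2->2 ok
  pos 8: y in {0,2}, choose 0; 2->0 ok
  pos 9: x in {1,3}, choose 1; 0->1 ok
  pos 10: y in {0,2}, choose 0; 1->0 ok
  pos 11: x in {1,3}, choose 1; 0->1 ok
  pos 12: y in {0,2}, choose 0; 1->0 ok
  pos 13: x in {1,3}, choose 1; 0->1 ok
  pos 14: y in {0,2}, choose 0; 1->0 ok
  pos 15: y in {0,2}, choose 0; 0->0 ok
  pos 16: y in {0,2}, choose 0; 0->0 ok
  pos 17: x in {1,3}, choose 1; 0->1 ok
  pos 18: x in {1,3}, choose 3; 1->3 ok
  pos 19: x in {1,3}, choose 3; 3->3 ok
  pos 20: x in {1,3}, choose 3; 3->3 ok
  pos 21: x in {1,3}, choose 3; 3->3 ok
  pos 22: x in {1,3}, choose 1; 3->1 ok
  pos 23: x in {1,3}, choose 3; 1->3 ok
  pos 24: x in {1,3}, choose 3; 3->3 ok
  pos 25: x in {1,3}, choose 3; 3->3 ok
  pos 26: x in {1,3}, choose 1; 3->1 ok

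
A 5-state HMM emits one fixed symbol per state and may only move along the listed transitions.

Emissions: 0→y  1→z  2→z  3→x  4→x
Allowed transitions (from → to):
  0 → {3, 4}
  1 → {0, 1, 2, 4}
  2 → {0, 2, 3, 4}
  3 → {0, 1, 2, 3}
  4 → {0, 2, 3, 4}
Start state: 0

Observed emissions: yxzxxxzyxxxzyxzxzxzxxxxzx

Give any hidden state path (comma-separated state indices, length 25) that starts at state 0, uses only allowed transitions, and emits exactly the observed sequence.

  0: obs=y cand={0} pick 0 [start]
  1: obs=x cand={3,4} pick 3 [0->3 ok]
  2: obs=z cand={1,2} pick 1 [3->1 ok]
  3: obs=x cand={3,4} pick 4 [1->4 ok]
  4: obs=x cand={3,4} pick 4 [4->4 ok]
  5: obs=x cand={3,4} pick 4 [4->4 ok]
  6: obs=z cand={1,2} pick 2 [4->2 ok]
  7: obs=y cand={0} pick 0 [2->0 ok]
  8: obs=x cand={3,4} pick 4 [0->4 ok]
  9: obs=x cand={3,4} pick 4 [4->4 ok]
  10: obs=x cand={3,4} pick 4 [4->4 ok]
  11: obs=z cand={1,2} pick 2 [4->2 ok]
  12: obs=y cand={0} pick 0 [2->0 ok]
  13: obs=x cand={3,4} pick 4 [0->4 ok]
  14: obs=z cand={1,2} pick 2 [4->2 ok]
  15: obs=x cand={3,4} pick 3 [2->3 ok]
  16: obs=z cand={1,2} pick 2 [3->2 ok]
  17: obs=x cand={3,4} pick 3 [2->3 ok]
  18: obs=z cand={1,2} pick 1 [3->1 ok]
  19: obs=x cand={3,4} pick 4 [1->4 ok]
  20: obs=x cand={3,4} pick 4 [4->4 ok]
  21: obs=x cand={3,4} pick 4 [4->4 ok]
  22: obs=x cand={3,4} pick 3 [4->3 ok]
  23: obs=z cand={1,2} pick 2 [3->2 ok]
  24: obs=x cand={3,4} pick 4 [2->4 ok]

0,3,1,4,4,4,2,0,4,4,4,2,0,4,2,3,2,3,1,4,4,4,3,2,4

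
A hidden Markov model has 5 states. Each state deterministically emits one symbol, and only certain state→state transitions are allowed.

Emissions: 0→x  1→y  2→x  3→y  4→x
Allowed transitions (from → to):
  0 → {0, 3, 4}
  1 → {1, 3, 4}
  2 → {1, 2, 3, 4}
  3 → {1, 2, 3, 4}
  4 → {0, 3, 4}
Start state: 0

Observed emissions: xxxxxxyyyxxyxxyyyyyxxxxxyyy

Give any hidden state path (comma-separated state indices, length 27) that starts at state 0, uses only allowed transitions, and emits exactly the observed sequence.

0,4,4,0,0,4,3,3,3,4,0,3,2,4,3,3,1,1,1,4,0,4,0,4,3,3,3

  [0] x  {0,2,4}  => 0  start
  [1] x  {0,2,4}  => 4  0->4 ok
  [2] x  {0,2,4}  => 4  4->4 ok
  [3] x  {0,2,4}  => 0  4->0 ok
  [4] x  {0,2,4}  => 0  0->0 ok
  [5] x  {0,2,4}  => 4  0->4 ok
  [6] y  {1,3}  => 3  4->3 ok
  [7] y  {1,3}  => 3  3->3 ok
  [8] y  {1,3}  => 3  3->3 ok
  [9] x  {0,2,4}  => 4  3->4 ok
  [10] x  {0,2,4}  => 0  4->0 ok
  [11] y  {1,3}  => 3  0->3 ok
  [12] x  {0,2,4}  => 2  3->2 ok
  [13] x  {0,2,4}  => 4  2->4 ok
  [14] y  {1,3}  => 3  4->3 ok
  [15] y  {1,3}  => 3  3->3 ok
  [16] y  {1,3}  => 1  3->1 ok
  [17] y  {1,3}  => 1  1->1 ok
  [18] y  {1,3}  => 1  1->1 ok
  [19] x  {0,2,4}  => 4  1->4 ok
  [20] x  {0,2,4}  => 0  4->0 ok
  [21] x  {0,2,4}  => 4  0->4 ok
  [22] x  {0,2,4}  => 0  4->0 ok
  [23] x  {0,2,4}  => 4  0->4 ok
  [24] y  {1,3}  => 3  4->3 ok
  [25] y  {1,3}  => 3  3->3 ok
  [26] y  {1,3}  => 3  3->3 ok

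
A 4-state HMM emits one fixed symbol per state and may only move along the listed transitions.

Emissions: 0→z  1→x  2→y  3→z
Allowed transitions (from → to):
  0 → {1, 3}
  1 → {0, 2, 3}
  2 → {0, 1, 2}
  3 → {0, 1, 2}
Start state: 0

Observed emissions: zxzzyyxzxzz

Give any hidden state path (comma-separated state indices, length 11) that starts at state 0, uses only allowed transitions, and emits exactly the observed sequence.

  pos 0: z in {0,3}, choose 0; start
  pos 1: x in {1}, choose 1; 0->1 ok
  pos 2: z in {0,3}, choose 0; 1->0 ok
  pos 3: z in {0,3}, choose 3; 0->3 ok
  pos 4: y in {2}, choose 2; 3->2 ok
  pos 5: y in {2}, choose 2; 2->2 ok
  pos 6: x in {1}, choose 1; 2->1 ok
  pos 7: z in {0,3}, choose 3; 1->3 ok
  pos 8: x in {1}, choose 1; 3->1 ok
  pos 9: z in {0,3}, choose 0; 1->0 ok
  pos 10: z in {0,3}, choose 3; 0->3 ok

0,1,0,3,2,2,1,3,1,0,3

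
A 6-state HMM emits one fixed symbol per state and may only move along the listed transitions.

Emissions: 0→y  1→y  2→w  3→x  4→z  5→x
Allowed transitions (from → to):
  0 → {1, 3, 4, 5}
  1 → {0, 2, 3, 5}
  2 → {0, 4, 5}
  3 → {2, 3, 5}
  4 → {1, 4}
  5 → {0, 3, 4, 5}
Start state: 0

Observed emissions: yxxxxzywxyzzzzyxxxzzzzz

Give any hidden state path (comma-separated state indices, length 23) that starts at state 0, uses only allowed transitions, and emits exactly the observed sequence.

  t0 'y' -> {0,1}, take 0 (start)
  t1 'x' -> {3,5}, take 3 (0->3 ok)
  t2 'x' -> {3,5}, take 3 (3->3 ok)
  t3 'x' -> {3,5}, take 5 (3->5 ok)
  t4 'x' -> {3,5}, take 5 (5->5 ok)
  t5 'z' -> {4}, take 4 (5->4 ok)
  t6 'y' -> {0,1}, take 1 (4->1 ok)
  t7 'w' -> {2}, take 2 (1->2 ok)
  t8 'x' -> {3,5}, take 5 (2->5 ok)
  t9 'y' -> {0,1}, take 0 (5->0 ok)
  t10 'z' -> {4}, take 4 (0->4 ok)
  t11 'z' -> {4}, take 4 (4->4 ok)
  t12 'z' -> {4}, take 4 (4->4 ok)
  t13 'z' -> {4}, take 4 (4->4 ok)
  t14 'y' -> {0,1}, take 1 (4->1 ok)
  t15 'x' -> {3,5}, take 5 (1->5 ok)
  t16 'x' -> {3,5}, take 5 (5->5 ok)
  t17 'x' -> {3,5}, take 5 (5->5 ok)
  t18 'z' -> {4}, take 4 (5->4 ok)
  t19 'z' -> {4}, take 4 (4->4 ok)
  t20 'z' -> {4}, take 4 (4->4 ok)
  t21 'z' -> {4}, take 4 (4->4 ok)
  t22 'z' -> {4}, take 4 (4->4 ok)

0,3,3,5,5,4,1,2,5,0,4,4,4,4,1,5,5,5,4,4,4,4,4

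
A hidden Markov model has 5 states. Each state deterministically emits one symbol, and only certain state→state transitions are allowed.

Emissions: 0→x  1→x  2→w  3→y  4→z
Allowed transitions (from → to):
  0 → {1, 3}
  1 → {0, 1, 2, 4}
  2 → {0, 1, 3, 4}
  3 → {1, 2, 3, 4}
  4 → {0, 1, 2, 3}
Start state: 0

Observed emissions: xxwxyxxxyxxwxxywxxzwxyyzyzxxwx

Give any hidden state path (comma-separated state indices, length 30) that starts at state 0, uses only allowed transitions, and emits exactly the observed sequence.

  [0] x  {0,1}  => 0  start
  [1] x  {0,1}  => 1  0->1 ok
  [2] w  {2}  => 2  1->2 ok
  [3] x  {0,1}  => 0  2->0 ok
  [4] y  {3}  => 3  0->3 ok
  [5] x  {0,1}  => 1  3->1 ok
  [6] x  {0,1}  => 1  1->1 ok
  [7] x  {0,1}  => 0  1->0 ok
  [8] y  {3}  => 3  0->3 ok
  [9] x  {0,1}  => 1  3->1 ok
  [10] x  {0,1}  => 1  1->1 ok
  [11] w  {2}  => 2  1->2 ok
  [12] x  {0,1}  => 1  2->1 ok
  [13] x  {0,1}  => 0  1->0 ok
  [14] y  {3}  => 3  0->3 ok
  [15] w  {2}  => 2  3->2 ok
  [16] x  {0,1}  => 0  2->0 ok
  [17] x  {0,1}  => 1  0->1 ok
  [18] z  {4}  => 4  1->4 ok
  [19] w  {2}  => 2  4->2 ok
  [20] x  {0,1}  => 0  2->0 ok
  [21] y  {3}  => 3  0->3 ok
  [22] y  {3}  => 3  3->3 ok
  [23] z  {4}  => 4  3->4 ok
  [24] y  {3}  => 3  4->3 ok
  [25] z  {4}  => 4  3->4 ok
  [26] x  {0,1}  => 0  4->0 ok
  [27] x  {0,1}  => 1  0->1 ok
  [28] w  {2}  => 2  1->2 ok
  [29] x  {0,1}  => 1  2->1 ok

0,1,2,0,3,1,1,0,3,1,1,2,1,0,3,2,0,1,4,2,0,3,3,4,3,4,0,1,2,1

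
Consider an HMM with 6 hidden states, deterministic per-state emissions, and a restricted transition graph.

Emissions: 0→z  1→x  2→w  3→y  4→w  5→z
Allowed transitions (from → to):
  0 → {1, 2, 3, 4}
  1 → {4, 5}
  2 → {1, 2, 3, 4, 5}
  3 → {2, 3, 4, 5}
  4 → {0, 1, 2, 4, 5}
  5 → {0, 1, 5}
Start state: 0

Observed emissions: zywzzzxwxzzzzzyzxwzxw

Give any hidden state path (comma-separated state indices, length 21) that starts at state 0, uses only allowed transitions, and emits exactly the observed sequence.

  [0] z  {0,5}  => 0  start
  [1] y  {3}  => 3  0->3 ok
  [2] w  {2,4}  => 2  3->2 ok
  [3] z  {0,5}  => 5  2->5 ok
  [4] z  {0,5}  => 5  5->5 ok
  [5] z  {0,5}  => 5  5->5 ok
  [6] x  {1}  => 1  5->1 ok
  [7] w  {2,4}  => 4  1->4 ok
  [8] x  {1}  => 1  4->1 ok
  [9] z  {0,5}  => 5  1->5 ok
  [10] z  {0,5}  => 5  5->5 ok
  [11] z  {0,5}  => 5  5->5 ok
  [12] z  {0,5}  => 5  5->5 ok
  [13] z  {0,5}  => 0  5->0 ok
  [14] y  {3}  => 3  0->3 ok
  [15] z  {0,5}  => 5  3->5 ok
  [16] x  {1}  => 1  5->1 ok
  [17] w  {2,4}  => 4  1->4 ok
  [18] z  {0,5}  => 5  4->5 ok
  [19] x  {1}  => 1  5->1 ok
  [20] w  {2,4}  => 4  1->4 ok

0,3,2,5,5,5,1,4,1,5,5,5,5,0,3,5,1,4,5,1,4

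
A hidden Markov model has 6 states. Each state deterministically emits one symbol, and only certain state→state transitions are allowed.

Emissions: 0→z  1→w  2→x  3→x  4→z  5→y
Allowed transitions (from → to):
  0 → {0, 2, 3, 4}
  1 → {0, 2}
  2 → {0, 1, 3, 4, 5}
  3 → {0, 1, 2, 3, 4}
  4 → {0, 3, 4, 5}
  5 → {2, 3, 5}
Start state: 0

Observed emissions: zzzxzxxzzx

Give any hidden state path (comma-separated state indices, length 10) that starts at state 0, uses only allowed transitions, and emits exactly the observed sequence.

  t0 'z' -> {0,4}, take 0 (start)
  t1 'z' -> {0,4}, take 4 (0->4 ok)
  t2 'z' -> {0,4}, take 0 (4->0 ok)
  t3 'x' -> {2,3}, take 2 (0->2 ok)
  t4 'z' -> {0,4}, take 0 (2->0 ok)
  t5 'x' -> {2,3}, take 3 (0->3 ok)
  t6 'x' -> {2,3}, take 3 (3->3 ok)
  t7 'z' -> {0,4}, take 0 (3->0 ok)
  t8 'z' -> {0,4}, take 0 (0->0 ok)
  t9 'x' -> {2,3}, take 2 (0->2 ok)

0,4,0,2,0,3,3,0,0,2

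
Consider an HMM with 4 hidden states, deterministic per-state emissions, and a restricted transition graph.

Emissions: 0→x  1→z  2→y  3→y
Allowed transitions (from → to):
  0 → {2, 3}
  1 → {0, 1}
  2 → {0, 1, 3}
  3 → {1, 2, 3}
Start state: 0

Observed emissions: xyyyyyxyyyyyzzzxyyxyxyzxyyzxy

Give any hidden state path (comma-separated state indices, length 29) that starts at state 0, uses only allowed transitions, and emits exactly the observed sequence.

0,2,3,2,3,2,0,3,3,3,2,3,1,1,1,0,3,2,0,2,0,2,1,0,3,3,1,0,3

  [0] x  {0}  => 0  start
  [1] y  {2,3}  => 2  0->2 ok
  [2] y  {2,3}  => 3  2->3 ok
  [3] y  {2,3}  => 2  3->2 ok
  [4] y  {2,3}  => 3  2->3 ok
  [5] y  {2,3}  => 2  3->2 ok
  [6] x  {0}  => 0  2->0 ok
  [7] y  {2,3}  => 3  0->3 ok
  [8] y  {2,3}  => 3  3->3 ok
  [9] y  {2,3}  => 3  3->3 ok
  [10] y  {2,3}  => 2  3->2 ok
  [11] y  {2,3}  => 3  2->3 ok
  [12] z  {1}  => 1  3->1 ok
  [13] z  {1}  => 1  1->1 ok
  [14] z  {1}  => 1  1->1 ok
  [15] x  {0}  => 0  1->0 ok
  [16] y  {2,3}  => 3  0->3 ok
  [17] y  {2,3}  => 2  3->2 ok
  [18] x  {0}  => 0  2->0 ok
  [19] y  {2,3}  => 2  0->2 ok
  [20] x  {0}  => 0  2->0 ok
  [21] y  {2,3}  => 2  0->2 ok
  [22] z  {1}  => 1  2->1 ok
  [23] x  {0}  => 0  1->0 ok
  [24] y  {2,3}  => 3  0->3 ok
  [25] y  {2,3}  => 3  3->3 ok
  [26] z  {1}  => 1  3->1 ok
  [27] x  {0}  => 0  1->0 ok
  [28] y  {2,3}  => 3  0->3 ok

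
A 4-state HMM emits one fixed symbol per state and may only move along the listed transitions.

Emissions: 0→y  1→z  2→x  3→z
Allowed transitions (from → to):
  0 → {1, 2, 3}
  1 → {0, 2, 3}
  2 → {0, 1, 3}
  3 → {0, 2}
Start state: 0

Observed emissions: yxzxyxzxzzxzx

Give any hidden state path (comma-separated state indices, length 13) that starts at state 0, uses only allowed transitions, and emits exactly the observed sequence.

0,2,1,2,0,2,3,2,1,3,2,3,2

  [0] y  {0}  => 0  start
  [1] x  {2}  => 2  0->2 ok
  [2] z  {1,3}  => 1  2->1 ok
  [3] x  {2}  => 2  1->2 ok
  [4] y  {0}  => 0  2->0 ok
  [5] x  {2}  => 2  0->2 ok
  [6] z  {1,3}  => 3  2->3 ok
  [7] x  {2}  => 2  3->2 ok
  [8] z  {1,3}  => 1  2->1 ok
  [9] z  {1,3}  => 3  1->3 ok
  [10] x  {2}  => 2  3->2 ok
  [11] z  {1,3}  => 3  2->3 ok
  [12] x  {2}  => 2  3->2 ok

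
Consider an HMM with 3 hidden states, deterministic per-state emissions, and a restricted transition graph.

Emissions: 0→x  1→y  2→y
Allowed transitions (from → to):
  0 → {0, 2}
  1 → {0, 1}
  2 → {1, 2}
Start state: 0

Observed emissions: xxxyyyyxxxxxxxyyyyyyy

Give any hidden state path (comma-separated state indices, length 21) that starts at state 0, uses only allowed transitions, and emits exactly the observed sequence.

0,0,0,2,2,1,1,0,0,0,0,0,0,0,2,2,2,2,2,2,2

  t0 'x' -> {0}, take 0 (start)
  t1 'x' -> {0}, take 0 (0->0 ok)
  t2 'x' -> {0}, take 0 (0->0 ok)
  t3 'y' -> {1,2}, take 2 (0->2 ok)
  t4 'y' -> {1,2}, take 2 (2->2 ok)
  t5 'y' -> {1,2}, take 1 (2->1 ok)
  t6 'y' -> {1,2}, take 1 (1->1 ok)
  t7 'x' -> {0}, take 0 (1->0 ok)
  t8 'x' -> {0}, take 0 (0->0 ok)
  t9 'x' -> {0}, take 0 (0->0 ok)
  t10 'x' -> {0}, take 0 (0->0 ok)
  t11 'x' -> {0}, take 0 (0->0 ok)
  t12 'x' -> {0}, take 0 (0->0 ok)
  t13 'x' -> {0}, take 0 (0->0 ok)
  t14 'y' -> {1,2}, take 2 (0->2 ok)
  t15 'y' -> {1,2}, take 2 (2->2 ok)
  t16 'y' -> {1,2}, take 2 (2->2 ok)
  t17 'y' -> {1,2}, take 2 (2->2 ok)
  t18 'y' -> {1,2}, take 2 (2->2 ok)
  t19 'y' -> {1,2}, take 2 (2->2 ok)
  t20 'y' -> {1,2}, take 2 (2->2 ok)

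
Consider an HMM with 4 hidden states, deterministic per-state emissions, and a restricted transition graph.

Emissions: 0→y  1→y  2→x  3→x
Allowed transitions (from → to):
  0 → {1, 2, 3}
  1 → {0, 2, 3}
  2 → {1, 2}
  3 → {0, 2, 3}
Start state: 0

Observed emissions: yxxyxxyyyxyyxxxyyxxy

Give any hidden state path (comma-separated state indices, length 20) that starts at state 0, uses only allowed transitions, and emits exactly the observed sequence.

0,2,2,1,3,3,0,1,0,2,1,0,3,2,2,1,0,2,2,1

  0: obs=y cand={0,1} pick 0 [start]
  1: obs=x cand={2,3} pick 2 [0->2 ok]
  2: obs=x cand={2,3} pick 2 [2->2 ok]
  3: obs=y cand={0,1} pick 1 [2->1 ok]
  4: obs=x cand={2,3} pick 3 [1->3 ok]
  5: obs=x cand={2,3} pick 3 [3->3 ok]
  6: obs=y cand={0,1} pick 0 [3->0 ok]
  7: obs=y cand={0,1} pick 1 [0->1 ok]
  8: obs=y cand={0,1} pick 0 [1->0 ok]
  9: obs=x cand={2,3} pick 2 [0->2 ok]
  10: obs=y cand={0,1} pick 1 [2->1 ok]
  11: obs=y cand={0,1} pick 0 [1->0 ok]
  12: obs=x cand={2,3} pick 3 [0->3 ok]
  13: obs=x cand={2,3} pick 2 [3->2 ok]
  14: obs=x cand={2,3} pick 2 [2->2 ok]
  15: obs=y cand={0,1} pick 1 [2->1 ok]
  16: obs=y cand={0,1} pick 0 [1->0 ok]
  17: obs=x cand={2,3} pick 2 [0->2 ok]
  18: obs=x cand={2,3} pick 2 [2->2 ok]
  19: obs=y cand={0,1} pick 1 [2->1 ok]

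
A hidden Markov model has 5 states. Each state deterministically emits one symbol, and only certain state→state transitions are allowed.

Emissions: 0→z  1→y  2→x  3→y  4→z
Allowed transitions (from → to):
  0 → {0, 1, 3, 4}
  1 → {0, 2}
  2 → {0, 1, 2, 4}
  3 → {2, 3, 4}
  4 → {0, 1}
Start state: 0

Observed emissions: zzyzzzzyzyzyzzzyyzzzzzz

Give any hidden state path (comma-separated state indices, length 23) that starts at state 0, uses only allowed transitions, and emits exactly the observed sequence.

0,4,1,0,4,0,4,1,0,3,4,1,0,4,0,3,3,4,0,4,0,0,0

  t0 'z' -> {0,4}, take 0 (start)
  t1 'z' -> {0,4}, take 4 (0->4 ok)
  t2 'y' -> {1,3}, take 1 (4->1 ok)
  t3 'z' -> {0,4}, take 0 (1->0 ok)
  t4 'z' -> {0,4}, take 4 (0->4 ok)
  t5 'z' -> {0,4}, take 0 (4->0 ok)
  t6 'z' -> {0,4}, take 4 (0->4 ok)
  t7 'y' -> {1,3}, take 1 (4->1 ok)
  t8 'z' -> {0,4}, take 0 (1->0 ok)
  t9 'y' -> {1,3}, take 3 (0->3 ok)
  t10 'z' -> {0,4}, take 4 (3->4 ok)
  t11 'y' -> {1,3}, take 1 (4->1 ok)
  t12 'z' -> {0,4}, take 0 (1->0 ok)
  t13 'z' -> {0,4}, take 4 (0->4 ok)
  t14 'z' -> {0,4}, take 0 (4->0 ok)
  t15 'y' -> {1,3}, take 3 (0->3 ok)
  t16 'y' -> {1,3}, take 3 (3->3 ok)
  t17 'z' -> {0,4}, take 4 (3->4 ok)
  t18 'z' -> {0,4}, take 0 (4->0 ok)
  t19 'z' -> {0,4}, take 4 (0->4 ok)
  t20 'z' -> {0,4}, take 0 (4->0 ok)
  t21 'z' -> {0,4}, take 0 (0->0 ok)
  t22 'z' -> {0,4}, take 0 (0->0 ok)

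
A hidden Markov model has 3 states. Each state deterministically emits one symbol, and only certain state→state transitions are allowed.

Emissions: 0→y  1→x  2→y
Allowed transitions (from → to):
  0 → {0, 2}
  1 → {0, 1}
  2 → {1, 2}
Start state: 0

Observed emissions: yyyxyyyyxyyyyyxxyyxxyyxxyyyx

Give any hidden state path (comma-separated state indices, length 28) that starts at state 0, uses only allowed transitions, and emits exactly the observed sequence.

  [0] y  {0,2}  => 0  start
  [1] y  {0,2}  => 0  0->0 ok
  [2] y  {0,2}  => 2  0->2 ok
  [3] x  {1}  => 1  2->1 ok
  [4] y  {0,2}  => 0  1->0 ok
  [5] y  {0,2}  => 2  0->2 ok
  [6] y  {0,2}  => 2  2->2 ok
  [7] y  {0,2}  => 2  2->2 ok
  [8] x  {1}  => 1  2->1 ok
  [9] y  {0,2}  => 0  1->0 ok
  [10] y  {0,2}  => 0  0->0 ok
  [11] y  {0,2}  => 0  0->0 ok
  [12] y  {0,2}  => 2  0->2 ok
  [13] y  {0,2}  => 2  2->2 ok
  [14] x  {1}  => 1  2->1 ok
  [15] x  {1}  => 1  1->1 ok
  [16] y  {0,2}  => 0  1->0 ok
  [17] y  {0,2}  => 2  0->2 ok
  [18] x  {1}  => 1  2->1 ok
  [19] x  {1}  => 1  1->1 ok
  [20] y  {0,2}  => 0  1->0 ok
  [21] y  {0,2}  => 2  0->2 ok
  [22] x  {1}  => 1  2->1 ok
  [23] x  {1}  => 1  1->1 ok
  [24] y  {0,2}  => 0  1->0 ok
  [25] y  {0,2}  => 2  0->2 ok
  [26] y  {0,2}  => 2  2->2 ok
  [27] x  {1}  => 1  2->1 ok

0,0,2,1,0,2,2,2,1,0,0,0,2,2,1,1,0,2,1,1,0,2,1,1,0,2,2,1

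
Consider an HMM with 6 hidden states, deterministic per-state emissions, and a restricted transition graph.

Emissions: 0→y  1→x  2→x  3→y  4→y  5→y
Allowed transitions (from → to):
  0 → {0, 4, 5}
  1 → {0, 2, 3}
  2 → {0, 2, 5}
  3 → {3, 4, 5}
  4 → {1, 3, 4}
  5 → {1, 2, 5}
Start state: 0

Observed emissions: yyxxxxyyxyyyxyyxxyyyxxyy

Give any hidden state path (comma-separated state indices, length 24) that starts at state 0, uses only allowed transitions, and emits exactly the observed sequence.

0,5,1,2,2,2,0,5,1,0,0,5,2,0,5,2,2,0,5,5,1,2,0,5

  pos 0: y in {0,3,4,5}, choose 0; start
  pos 1: y in {0,3,4,5}, choose 5; 0->5 ok
  pos 2: x in {1,2}, choose 1; 5->1 ok
  pos 3: x in {1,2}, choose 2; 1->2 ok
  pos 4: x in {1,2}, choose 2; 2->2 ok
  pos 5: x in {1,2}, choose 2; 2->2 ok
  pos 6: y in {0,3,4,5}, choose 0; 2->0 ok
  pos 7: y in {0,3,4,5}, choose 5; 0->5 ok
  pos 8: x in {1,2}, choose 1; 5->1 ok
  pos 9: y in {0,3,4,5}, choose 0; 1->0 ok
  pos 10: y in {0,3,4,5}, choose 0; 0->0 ok
  pos 11: y in {0,3,4,5}, choose 5; 0->5 ok
  pos 12: x in {1,2}, choose 2; 5->2 ok
  pos 13: y in {0,3,4,5}, choose 0; 2->0 ok
  pos 14: y in {0,3,4,5}, choose 5; 0->5 ok
  pos 15: x in {1,2}, choose 2; 5->2 ok
  pos 16: x in {1,2}, choose 2; 2->2 ok
  pos 17: y in {0,3,4,5}, choose 0; 2->0 ok
  pos 18: y in {0,3,4,5}, choose 5; 0->5 ok
  pos 19: y in {0,3,4,5}, choose 5; 5->5 ok
  pos 20: x in {1,2}, choose 1; 5->1 ok
  pos 21: x in {1,2}, choose 2; 1->2 ok
  pos 22: y in {0,3,4,5}, choose 0; 2->0 ok
  pos 23: y in {0,3,4,5}, choose 5; 0->5 ok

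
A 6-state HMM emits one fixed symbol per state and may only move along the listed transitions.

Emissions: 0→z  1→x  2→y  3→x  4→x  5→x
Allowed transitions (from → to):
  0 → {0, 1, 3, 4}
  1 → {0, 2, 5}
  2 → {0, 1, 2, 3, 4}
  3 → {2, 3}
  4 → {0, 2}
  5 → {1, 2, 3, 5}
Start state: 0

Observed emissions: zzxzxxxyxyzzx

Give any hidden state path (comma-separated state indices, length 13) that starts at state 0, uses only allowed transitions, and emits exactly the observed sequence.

0,0,4,0,1,5,3,2,3,2,0,0,1

  pos 0: z in {0}, choose 0; start
  pos 1: z in {0}, choose 0; 0->0 ok
  pos 2: x in {1,3,4,5}, choose 4; 0->4 ok
  pos 3: z in {0}, choose 0; 4->0 ok
  pos 4: x in {1,3,4,5}, choose 1; 0->1 ok
  pos 5: x in {1,3,4,5}, choose 5; 1->5 ok
  pos 6: x in {1,3,4,5}, choose 3; 5->3 ok
  pos 7: y in {2}, choose 2; 3->2 ok
  pos 8: x in {1,3,4,5}, choose 3; 2->3 ok
  pos 9: y in {2}, choose 2; 3->2 ok
  pos 10: z in {0}, choose 0; 2->0 ok
  pos 11: z in {0}, choose 0; 0->0 ok
  pos 12: x in {1,3,4,5}, choose 1; 0->1 ok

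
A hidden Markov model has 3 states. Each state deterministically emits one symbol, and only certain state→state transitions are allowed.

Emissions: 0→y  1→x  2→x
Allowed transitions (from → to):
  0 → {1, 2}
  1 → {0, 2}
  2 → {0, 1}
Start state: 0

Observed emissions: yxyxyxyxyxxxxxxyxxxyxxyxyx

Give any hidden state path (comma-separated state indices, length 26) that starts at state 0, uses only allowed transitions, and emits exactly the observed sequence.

0,1,0,2,0,1,0,2,0,2,1,2,1,2,1,0,2,1,2,0,1,2,0,1,0,1

  [0] y  {0}  => 0  start
  [1] x  {1,2}  => 1  0->1 ok
  [2] y  {0}  => 0  1->0 ok
  [3] x  {1,2}  => 2  0->2 ok
  [4] y  {0}  => 0  2->0 ok
  [5] x  {1,2}  => 1  0->1 ok
  [6] y  {0}  => 0  1->0 ok
  [7] x  {1,2}  => 2  0->2 ok
  [8] y  {0}  => 0  2->0 ok
  [9] x  {1,2}  => 2  0->2 ok
  [10] x  {1,2}  => 1  2->1 ok
  [11] x  {1,2}  => 2  1->2 ok
  [12] x  {1,2}  => 1  2->1 ok
  [13] x  {1,2}  => 2  1->2 ok
  [14] x  {1,2}  => 1  2->1 ok
  [15] y  {0}  => 0  1->0 ok
  [16] x  {1,2}  => 2  0->2 ok
  [17] x  {1,2}  => 1  2->1 ok
  [18] x  {1,2}  => 2  1->2 ok
  [19] y  {0}  => 0  2->0 ok
  [20] x  {1,2}  => 1  0->1 ok
  [21] x  {1,2}  => 2  1->2 ok
  [22] y  {0}  => 0  2->0 ok
  [23] x  {1,2}  => 1  0->1 ok
  [24] y  {0}  => 0  1->0 ok
  [25] x  {1,2}  => 1  0->1 ok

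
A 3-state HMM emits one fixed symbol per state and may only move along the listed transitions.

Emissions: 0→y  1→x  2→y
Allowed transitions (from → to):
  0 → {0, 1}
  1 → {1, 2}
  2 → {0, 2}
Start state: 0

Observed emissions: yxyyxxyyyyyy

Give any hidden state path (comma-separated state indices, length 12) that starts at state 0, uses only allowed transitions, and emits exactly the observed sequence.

  0: obs=y cand={0,2} pick 0 [start]
  1: obs=x cand={1} pick 1 [0->1 ok]
  2: obs=y cand={0,2} pick 2 [1->2 ok]
  3: obs=y cand={0,2} pick 0 [2->0 ok]
  4: obs=x cand={1} pick 1 [0->1 ok]
  5: obs=x cand={1} pick 1 [1->1 ok]
  6: obs=y cand={0,2} pick 2 [1->2 ok]
  7: obs=y cand={0,2} pick 2 [2->2 ok]
  8: obs=y cand={0,2} pick 2 [2->2 ok]
  9: obs=y cand={0,2} pick 2 [2->2 ok]
  10: obs=y cand={0,2} pick 0 [2->0 ok]
  11: obs=y cand={0,2} pick 0 [0->0 ok]

0,1,2,0,1,1,2,2,2,2,0,0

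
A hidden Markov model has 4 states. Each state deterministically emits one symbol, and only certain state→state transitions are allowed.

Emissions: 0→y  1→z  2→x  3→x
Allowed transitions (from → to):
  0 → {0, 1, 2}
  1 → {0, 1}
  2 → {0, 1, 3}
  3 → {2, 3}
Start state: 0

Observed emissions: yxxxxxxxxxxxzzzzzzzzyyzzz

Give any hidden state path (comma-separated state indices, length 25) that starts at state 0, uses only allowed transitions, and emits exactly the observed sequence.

0,2,3,3,3,2,3,3,3,3,3,2,1,1,1,1,1,1,1,1,0,0,1,1,1

  [0] y  {0}  => 0  start
  [1] x  {2,3}  => 2  0->2 ok
  [2] x  {2,3}  => 3  2->3 ok
  [3] x  {2,3}  => 3  3->3 ok
  [4] x  {2,3}  => 3  3->3 ok
  [5] x  {2,3}  => 2  3->2 ok
  [6] x  {2,3}  => 3  2->3 ok
  [7] x  {2,3}  => 3  3->3 ok
  [8] x  {2,3}  => 3  3->3 ok
  [9] x  {2,3}  => 3  3->3 ok
  [10] x  {2,3}  => 3  3->3 ok
  [11] x  {2,3}  => 2  3->2 ok
  [12] z  {1}  => 1  2->1 ok
  [13] z  {1}  => 1  1->1 ok
  [14] z  {1}  => 1  1->1 ok
  [15] z  {1}  => 1  1->1 ok
  [16] z  {1}  => 1  1->1 ok
  [17] z  {1}  => 1  1->1 ok
  [18] z  {1}  => 1  1->1 ok
  [19] z  {1}  => 1  1->1 ok
  [20] y  {0}  => 0  1->0 ok
  [21] y  {0}  => 0  0->0 ok
  [22] z  {1}  => 1  0->1 ok
  [23] z  {1}  => 1  1->1 ok
  [24] z  {1}  => 1  1->1 ok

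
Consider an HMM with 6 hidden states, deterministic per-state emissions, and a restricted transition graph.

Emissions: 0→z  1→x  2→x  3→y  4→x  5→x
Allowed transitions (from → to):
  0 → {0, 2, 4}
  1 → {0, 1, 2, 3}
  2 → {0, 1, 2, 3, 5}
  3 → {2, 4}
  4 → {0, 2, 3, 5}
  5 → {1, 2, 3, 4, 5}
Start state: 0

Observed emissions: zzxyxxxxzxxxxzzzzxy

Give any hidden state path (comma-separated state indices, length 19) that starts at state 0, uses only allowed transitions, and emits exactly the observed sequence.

  [0] z  {0}  => 0  start
  [1] z  {0}  => 0  0->0 ok
  [2] x  {1,2,4,5}  => 4  0->4 ok
  [3] y  {3}  => 3  4->3 ok
  [4] x  {1,2,4,5}  => 2  3->2 ok
  [5] x  {1,2,4,5}  => 1  2->1 ok
  [6] x  {1,2,4,5}  => 1  1->1 ok
  [7] x  {1,2,4,5}  => 2  1->2 ok
  [8] z  {0}  => 0  2->0 ok
  [9] x  {1,2,4,5}  => 2  0->2 ok
  [10] x  {1,2,4,5}  => 5  2->5 ok
  [11] x  {1,2,4,5}  => 2  5->2 ok
  [12] x  {1,2,4,5}  => 2  2->2 ok
  [13] z  {0}  => 0  2->0 ok
  [14] z  {0}  => 0  0->0 ok
  [15] z  {0}  => 0  0->0 ok
  [16] z  {0}  => 0  0->0 ok
  [17] x  {1,2,4,5}  => 2  0->2 ok
  [18] y  {3}  => 3  2->3 ok

0,0,4,3,2,1,1,2,0,2,5,2,2,0,0,0,0,2,3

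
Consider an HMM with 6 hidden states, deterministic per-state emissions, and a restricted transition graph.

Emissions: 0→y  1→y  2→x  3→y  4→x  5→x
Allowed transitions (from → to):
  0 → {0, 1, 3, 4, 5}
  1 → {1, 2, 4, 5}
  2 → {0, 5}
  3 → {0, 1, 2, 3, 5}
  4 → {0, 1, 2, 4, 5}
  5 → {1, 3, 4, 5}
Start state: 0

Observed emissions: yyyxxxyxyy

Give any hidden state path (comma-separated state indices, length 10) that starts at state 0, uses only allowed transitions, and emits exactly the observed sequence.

  [0] y  {0,1,3}  => 0  start
  [1] y  {0,1,3}  => 0  0->0 ok
  [2] y  {0,1,3}  => 1  0->1 ok
  [3] x  {2,4,5}  => 4  1->4 ok
  [4] x  {2,4,5}  => 4  4->4 ok
  [5] x  {2,4,5}  => 4  4->4 ok
  [6] y  {0,1,3}  => 0  4->0 ok
  [7] x  {2,4,5}  => 4  0->4 ok
  [8] y  {0,1,3}  => 1  4->1 ok
  [9] y  {0,1,3}  => 1  1->1 ok

0,0,1,4,4,4,0,4,1,1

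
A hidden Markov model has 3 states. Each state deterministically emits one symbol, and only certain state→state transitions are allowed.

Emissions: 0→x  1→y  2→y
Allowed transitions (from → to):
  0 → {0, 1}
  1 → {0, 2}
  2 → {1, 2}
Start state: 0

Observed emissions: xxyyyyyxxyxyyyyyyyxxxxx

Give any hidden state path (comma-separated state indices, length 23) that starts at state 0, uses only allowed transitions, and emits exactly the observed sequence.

0,0,1,2,2,2,1,0,0,1,0,1,2,2,2,2,2,1,0,0,0,0,0

  0: obs=x cand={0} pick 0 [start]
  1: obs=x cand={0} pick 0 [0->0 ok]
  2: obs=y cand={1,2} pick 1 [0->1 ok]
  3: obs=y cand={1,2} pick 2 [1->2 ok]
  4: obs=y cand={1,2} pick 2 [2->2 ok]
  5: obs=y cand={1,2} pick 2 [2->2 ok]
  6: obs=y cand={1,2} pick 1 [2->1 ok]
  7: obs=x cand={0} pick 0 [1->0 ok]
  8: obs=x cand={0} pick 0 [0->0 ok]
  9: obs=y cand={1,2} pick 1 [0->1 ok]
  10: obs=x cand={0} pick 0 [1->0 ok]
  11: obs=y cand={1,2} pick 1 [0->1 ok]
  12: obs=y cand={1,2} pick 2 [1->2 ok]
  13: obs=y cand={1,2} pick 2 [2->2 ok]
  14: obs=y cand={1,2} pick 2 [2->2 ok]
  15: obs=y cand={1,2} pick 2 [2->2 ok]
  16: obs=y cand={1,2} pick 2 [2->2 ok]
  17: obs=y cand={1,2} pick 1 [2->1 ok]
  18: obs=x cand={0} pick 0 [1->0 ok]
  19: obs=x cand={0} pick 0 [0->0 ok]
  20: obs=x cand={0} pick 0 [0->0 ok]
  21: obs=x cand={0} pick 0 [0->0 ok]
  22: obs=x cand={0} pick 0 [0->0 ok]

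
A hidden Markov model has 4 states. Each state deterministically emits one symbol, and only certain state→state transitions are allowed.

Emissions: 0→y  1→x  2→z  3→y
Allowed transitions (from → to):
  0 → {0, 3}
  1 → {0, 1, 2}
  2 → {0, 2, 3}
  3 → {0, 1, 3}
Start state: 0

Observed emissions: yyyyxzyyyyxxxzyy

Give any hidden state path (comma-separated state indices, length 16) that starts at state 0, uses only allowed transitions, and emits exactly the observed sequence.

0,0,0,3,1,2,3,0,3,3,1,1,1,2,0,3

  0: obs=y cand={0,3} pick 0 [start]
  1: obs=y cand={0,3} pick 0 [0->0 ok]
  2: obs=y cand={0,3} pick 0 [0->0 ok]
  3: obs=y cand={0,3} pick 3 [0->3 ok]
  4: obs=x cand={1} pick 1 [3->1 ok]
  5: obs=z cand={2} pick 2 [1->2 ok]
  6: obs=y cand={0,3} pick 3 [2->3 ok]
  7: obs=y cand={0,3} pick 0 [3->0 ok]
  8: obs=y cand={0,3} pick 3 [0->3 ok]
  9: obs=y cand={0,3} pick 3 [3->3 ok]
  10: obs=x cand={1} pick 1 [3->1 ok]
  11: obs=x cand={1} pick 1 [1->1 ok]
  12: obs=x cand={1} pick 1 [1->1 ok]
  13: obs=z cand={2} pick 2 [1->2 ok]
  14: obs=y cand={0,3} pick 0 [2->0 ok]
  15: obs=y cand={0,3} pick 3 [0->3 ok]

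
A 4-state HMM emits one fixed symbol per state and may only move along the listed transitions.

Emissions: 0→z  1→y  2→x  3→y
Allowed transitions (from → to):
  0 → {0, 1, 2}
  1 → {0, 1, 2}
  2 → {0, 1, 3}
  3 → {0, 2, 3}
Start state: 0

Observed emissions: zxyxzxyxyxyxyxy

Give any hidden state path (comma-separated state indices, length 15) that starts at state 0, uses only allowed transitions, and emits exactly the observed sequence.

0,2,3,2,0,2,1,2,3,2,1,2,3,2,3

  [0] z  {0}  => 0  start
  [1] x  {2}  => 2  0->2 ok
  [2] y  {1,3}  => 3  2->3 ok
  [3] x  {2}  => 2  3->2 ok
  [4] z  {0}  => 0  2->0 ok
  [5] x  {2}  => 2  0->2 ok
  [6] y  {1,3}  => 1  2->1 ok
  [7] x  {2}  => 2  1->2 ok
  [8] y  {1,3}  => 3  2->3 ok
  [9] x  {2}  => 2  3->2 ok
  [10] y  {1,3}  => 1  2->1 ok
  [11] x  {2}  => 2  1->2 ok
  [12] y  {1,3}  => 3  2->3 ok
  [13] x  {2}  => 2  3->2 ok
  [14] y  {1,3}  => 3  2->3 ok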